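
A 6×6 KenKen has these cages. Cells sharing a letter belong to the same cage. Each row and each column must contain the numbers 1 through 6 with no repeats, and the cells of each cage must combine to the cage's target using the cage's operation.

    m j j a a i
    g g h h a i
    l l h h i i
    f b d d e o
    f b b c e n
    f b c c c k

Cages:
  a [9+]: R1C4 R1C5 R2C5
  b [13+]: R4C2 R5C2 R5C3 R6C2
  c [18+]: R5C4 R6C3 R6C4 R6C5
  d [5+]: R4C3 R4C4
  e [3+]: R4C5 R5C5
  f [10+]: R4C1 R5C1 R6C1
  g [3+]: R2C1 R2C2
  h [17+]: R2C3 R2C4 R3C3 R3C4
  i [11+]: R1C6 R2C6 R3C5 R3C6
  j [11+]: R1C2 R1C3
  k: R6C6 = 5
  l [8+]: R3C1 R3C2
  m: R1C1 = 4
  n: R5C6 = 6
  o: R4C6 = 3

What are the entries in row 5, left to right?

M is a freebie; hence R1C1 = 4.
Cage o is a single given cell, which forces R4C6 = 3.
N is a freebie; hence R5C6 = 6.
Cage k is given, leaving R6C6 = 5.
Cage i has sum 11, leaving R2C6 = 4.
The 4 cells of cage i must have sum 11, leaving R3C5 = 4.
Cage c has sum 18, so R5C4 = 5.
In row 3, 1 can only go at R3C6, so R3C6 = 1.
Column 6 now contains 1, which forces R1C6 = 2.
Cage a needs sum 9; hence R2C5 = 5.
The pair R4C3/R4C4 in row 4 holds {1, 4}; hence R4C5 = 2.
Cage e needs two cells with sum 3; hence R5C5 = 1.
Cage a has sum 9, leaving R1C4 = 1.
Column 5 already has 1, leaving R1C5 = 3.
1 is placed in column 4; hence R4C4 = 4.
Column 5 already has 3, which forces R6C5 = 6.
4 is placed in row 4, leaving R4C3 = 1.
The 4 cells of cage c must have sum 18; hence R6C3 = 4.
6 is placed in row 6, which forces R6C4 = 3.
The 4 cells of cage h must have sum 17, leaving R2C3 = 3.
Column 4 already has 3, which forces R2C4 = 6.
Cage h needs sum 17; hence R3C3 = 6.
Cage h has sum 17, leaving R3C4 = 2.
The 3 cells of cage f must have sum 10; hence R5C1 = 3.
Row 5 now contains 3, which forces R5C2 = 4.
Column 3 now contains 3; hence R5C3 = 2.
The two cells of cage j must have sum 11, which forces R1C2 = 6.
6 is placed in column 3, leaving R1C3 = 5.
Column 1 now contains 3, so R3C1 = 5.
Cage l needs two cells with sum 8; hence R3C2 = 3.
Column 1 already has 5, so R4C1 = 6.
6 is placed in column 2, leaving R4C2 = 5.
Cage f needs sum 10, which forces R6C1 = 1.
Cage b has sum 13; hence R6C2 = 2.
Column 1 now contains 1, leaving R2C1 = 2.
Column 2 already has 2, so R2C2 = 1.
Filled in: 4 6 5 1 3 2 / 2 1 3 6 5 4 / 5 3 6 2 4 1 / 6 5 1 4 2 3 / 3 4 2 5 1 6 / 1 2 4 3 6 5.

3 4 2 5 1 6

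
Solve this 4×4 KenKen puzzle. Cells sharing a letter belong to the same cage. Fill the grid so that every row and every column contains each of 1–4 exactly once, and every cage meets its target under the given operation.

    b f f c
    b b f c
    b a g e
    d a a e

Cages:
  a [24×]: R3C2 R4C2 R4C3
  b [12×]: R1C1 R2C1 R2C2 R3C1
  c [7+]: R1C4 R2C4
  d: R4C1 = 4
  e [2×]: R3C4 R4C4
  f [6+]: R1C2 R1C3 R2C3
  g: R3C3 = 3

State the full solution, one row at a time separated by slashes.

G is a freebie; hence R3C3 = 3.
Cage d is a single given cell, leaving R4C1 = 4.
4 is placed in row 4, which forces R4C3 = 2.
2 is placed in row 4, leaving R4C4 = 1.
The 3 cells of cage f must have sum 6, so R1C2 = 1.
Cage f needs sum 6, leaving R1C3 = 4.
Row 1 already has 4, so R1C4 = 3.
Cage b has product 12, so R2C2 = 2.
Column 3 already has 2, so R2C3 = 1.
Column 4 already has 3, so R2C4 = 4.
Cage a needs product 24; hence R3C2 = 4.
Column 4 already has 1; hence R3C4 = 2.
2 is placed in row 4; hence R4C2 = 3.
3 is placed in row 1, leaving R1C1 = 2.
Row 2 already has 1, which forces R2C1 = 3.
Row 3 now contains 2, so R3C1 = 1.

2 1 4 3 / 3 2 1 4 / 1 4 3 2 / 4 3 2 1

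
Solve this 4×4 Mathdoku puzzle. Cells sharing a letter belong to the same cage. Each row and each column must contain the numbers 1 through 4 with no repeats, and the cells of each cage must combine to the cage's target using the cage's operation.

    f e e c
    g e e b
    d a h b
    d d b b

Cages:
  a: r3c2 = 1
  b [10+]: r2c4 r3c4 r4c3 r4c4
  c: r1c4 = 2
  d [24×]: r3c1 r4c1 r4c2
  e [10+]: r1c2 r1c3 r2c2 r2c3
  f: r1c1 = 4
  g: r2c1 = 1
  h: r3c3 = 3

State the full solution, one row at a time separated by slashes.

4 3 1 2 / 1 2 4 3 / 2 1 3 4 / 3 4 2 1

Cage f is given; hence r1c1 = 4.
Cage c is a single given cell, so r1c4 = 2.
Cage g is a single given cell, so r2c1 = 1.
Cage a is given; hence r3c2 = 1.
Cage h is a single given cell; hence r3c3 = 3.
3 is placed in row 3; hence r3c4 = 4.
Column 2 now contains 1, so r1c2 = 3.
3 is placed in column 3, which forces r1c3 = 1.
4 is placed in column 4, which forces r2c4 = 3.
3 is placed in row 3, leaving r3c1 = 2.
Cage d has product 24, so r4c1 = 3.
The 3 cells of cage d must have product 24, so r4c2 = 4.
The 4 cells of cage b must have sum 10, so r4c3 = 2.
Cage b needs sum 10, so r4c4 = 1.
Column 2 now contains 4, which forces r2c2 = 2.
Column 3 now contains 2, which forces r2c3 = 4.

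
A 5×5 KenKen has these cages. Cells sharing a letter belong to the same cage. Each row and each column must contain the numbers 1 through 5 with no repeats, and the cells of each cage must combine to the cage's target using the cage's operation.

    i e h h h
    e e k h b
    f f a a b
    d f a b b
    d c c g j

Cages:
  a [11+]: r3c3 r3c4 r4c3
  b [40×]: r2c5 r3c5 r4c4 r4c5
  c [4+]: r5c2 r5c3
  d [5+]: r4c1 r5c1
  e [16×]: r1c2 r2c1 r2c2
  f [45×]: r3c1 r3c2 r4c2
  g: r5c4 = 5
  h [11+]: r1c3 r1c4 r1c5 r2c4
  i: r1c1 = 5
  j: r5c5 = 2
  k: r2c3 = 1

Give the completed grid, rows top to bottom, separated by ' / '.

Cage i is a single given cell, so r1c1 = 5.
K is a freebie, leaving r2c3 = 1.
Cage f has product 45; hence r3c1 = 3.
Cage f has product 45, which forces r3c2 = 5.
Cage f has product 45, which forces r4c2 = 3.
Column 2 already has 3, so r5c2 = 1.
Column 3 now contains 1, so r5c3 = 3.
G is a freebie, which forces r5c4 = 5.
J is a freebie; hence r5c5 = 2.
Cage e has product 16, leaving r1c2 = 2.
2 is placed in row 1, so r1c3 = 4.
Cage e has product 16, leaving r2c1 = 2.
Row 2 now contains 1, which forces r2c2 = 4.
Row 2 already has 4, which forces r2c4 = 3.
Row 2 already has 4, so r2c5 = 5.
4 is placed in column 3, which forces r3c3 = 2.
Row 3 now contains 2, so r3c4 = 4.
4 is placed in row 3, leaving r3c5 = 1.
Cage d's pair has sum 5, so r4c1 = 1.
The 3 cells of cage a must have sum 11; hence r4c3 = 5.
The 4 cells of cage b must have product 40, which forces r4c4 = 2.
1 is placed in column 5, leaving r4c5 = 4.
2 is placed in row 5; hence r5c1 = 4.
Column 4 already has 3, leaving r1c4 = 1.
1 is placed in column 5, leaving r1c5 = 3.

5 2 4 1 3 / 2 4 1 3 5 / 3 5 2 4 1 / 1 3 5 2 4 / 4 1 3 5 2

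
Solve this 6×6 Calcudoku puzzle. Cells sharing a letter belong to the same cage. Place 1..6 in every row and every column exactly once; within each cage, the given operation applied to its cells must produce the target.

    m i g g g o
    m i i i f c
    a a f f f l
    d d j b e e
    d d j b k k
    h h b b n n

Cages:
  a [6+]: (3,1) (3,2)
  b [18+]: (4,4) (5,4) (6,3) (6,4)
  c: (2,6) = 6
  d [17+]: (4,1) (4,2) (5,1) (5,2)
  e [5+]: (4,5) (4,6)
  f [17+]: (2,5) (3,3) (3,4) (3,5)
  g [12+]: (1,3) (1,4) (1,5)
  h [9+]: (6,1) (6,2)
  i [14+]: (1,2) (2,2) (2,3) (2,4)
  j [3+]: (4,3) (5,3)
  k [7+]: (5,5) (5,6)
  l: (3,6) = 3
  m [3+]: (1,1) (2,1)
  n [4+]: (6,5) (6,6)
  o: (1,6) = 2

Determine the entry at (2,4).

3

O is a freebie; hence (1,6) = 2.
C is a freebie, which forces (2,6) = 6.
L is a freebie, which forces (3,6) = 3.
Column 6 now contains 3; hence (6,6) = 1.
Row 1 already has 2; hence (1,1) = 1.
Cage m needs two cells with sum 3, leaving (2,1) = 2.
The two cells of cage e must have sum 5, which forces (4,5) = 1.
Column 6 now contains 1, leaving (4,6) = 4.
4 is placed in column 6, so (5,6) = 5.
Row 6 already has 1, leaving (6,5) = 3.
1 is placed in row 4, leaving (4,3) = 2.
Cage j's pair has sum 3, which forces (5,3) = 1.
Column 5 now contains 3; hence (5,5) = 2.
Row 1 needs a 6, and only (1,2) is open for it.
The 4 cells of cage d must have sum 17, leaving (4,1) = 3.
The 4 cells of cage d must have sum 17, leaving (4,2) = 5.
Row 4 already has 5, so (4,4) = 6.
Cage d needs sum 17, leaving (5,1) = 6.
Column 2 now contains 6, so (5,2) = 3.
3 is placed in row 5, so (5,4) = 4.
Column 2 now contains 5, which forces (6,2) = 4.
Column 2 already has 4, which forces (2,2) = 1.
The 4 cells of cage i must have sum 14, leaving (2,3) = 4.
Cage i has sum 14, which forces (2,4) = 3.
Row 2 now contains 4, leaving (2,5) = 5.
Column 2 now contains 1, leaving (3,2) = 2.
2 is placed in row 3, leaving (3,4) = 1.
Row 6 already has 4, so (6,1) = 5.
The 4 cells of cage b must have sum 18, leaving (6,3) = 6.
The 4 cells of cage b must have sum 18; hence (6,4) = 2.
Cage g has sum 12; hence (1,3) = 3.
Column 4 already has 3, leaving (1,4) = 5.
Column 5 now contains 5, leaving (1,5) = 4.
Column 1 already has 5, so (3,1) = 4.
6 is placed in column 3, which forces (3,3) = 5.
The 4 cells of cage f must have sum 17, leaving (3,5) = 6.
The full grid is 1 6 3 5 4 2 / 2 1 4 3 5 6 / 4 2 5 1 6 3 / 3 5 2 6 1 4 / 6 3 1 4 2 5 / 5 4 6 2 3 1.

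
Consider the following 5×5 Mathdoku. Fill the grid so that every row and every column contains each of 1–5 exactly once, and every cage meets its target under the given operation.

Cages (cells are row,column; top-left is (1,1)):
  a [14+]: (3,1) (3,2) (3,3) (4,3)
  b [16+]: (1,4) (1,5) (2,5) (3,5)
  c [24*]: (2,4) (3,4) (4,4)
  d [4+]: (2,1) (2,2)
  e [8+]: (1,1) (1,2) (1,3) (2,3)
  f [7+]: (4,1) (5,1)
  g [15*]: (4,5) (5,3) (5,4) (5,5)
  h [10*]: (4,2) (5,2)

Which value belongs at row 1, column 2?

Cage g has product 15; hence (4,5) = 1.
In row 2, 5 can only go at (2,5), so (2,5) = 5.
Column 5 now contains 5, leaving (5,5) = 3.
Cage b needs sum 16; hence (1,4) = 5.
Column 4 already has 5; hence (5,4) = 1.
Row 5 now contains 1; hence (5,3) = 5.
Cage h needs two cells with product 10, so (4,2) = 5.
5 is placed in row 5, which forces (5,2) = 2.
Cage a has sum 14; hence (3,1) = 5.
Row 4 now contains 5, so (4,1) = 3.
Row 5 now contains 2, leaving (5,1) = 4.
3 is placed in column 1; hence (2,1) = 1.
Cage d needs two cells with sum 4, which forces (2,2) = 3.
Row 2 already has 1, which forces (2,3) = 2.
2 is placed in row 2, leaving (2,4) = 4.
Column 2 now contains 3, so (3,2) = 4.
4 is placed in row 3, so (3,5) = 2.
2 is placed in column 3; hence (4,3) = 4.
Column 4 now contains 4, so (4,4) = 2.
Column 1 now contains 1, which forces (1,1) = 2.
Column 2 already has 4, leaving (1,2) = 1.
Cage e needs sum 8, which forces (1,3) = 3.
Column 5 already has 2; hence (1,5) = 4.
The 4 cells of cage a must have sum 14, leaving (3,3) = 1.
Row 3 now contains 2, so (3,4) = 3.
Filled in: 2 1 3 5 4 / 1 3 2 4 5 / 5 4 1 3 2 / 3 5 4 2 1 / 4 2 5 1 3.

1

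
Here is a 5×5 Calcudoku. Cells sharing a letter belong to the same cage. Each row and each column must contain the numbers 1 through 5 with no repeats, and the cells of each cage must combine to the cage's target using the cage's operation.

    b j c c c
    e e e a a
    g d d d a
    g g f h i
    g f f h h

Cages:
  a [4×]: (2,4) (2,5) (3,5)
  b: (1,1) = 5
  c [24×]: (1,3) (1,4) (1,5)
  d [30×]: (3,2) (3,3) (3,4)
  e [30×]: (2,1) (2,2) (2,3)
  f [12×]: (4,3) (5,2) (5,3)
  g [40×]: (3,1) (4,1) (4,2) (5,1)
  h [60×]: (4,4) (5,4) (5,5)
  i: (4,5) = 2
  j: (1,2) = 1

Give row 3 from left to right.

B is a freebie, so (1,1) = 5.
Cage j is a single given cell, which forces (1,2) = 1.
Cage i is a single given cell; hence (4,5) = 2.
Cage a has product 4; hence (2,4) = 1.
Cage a needs product 4, which forces (2,5) = 4.
2 is placed in column 5, which forces (3,5) = 1.
The 4 cells of cage g must have product 40; hence (4,2) = 5.
Column 5 now contains 4; hence (1,5) = 3.
Cage e has product 30, which forces (2,3) = 5.
Column 5 already has 3, so (5,5) = 5.
Cage d needs product 30, which forces (3,4) = 5.
The only place for 4 in row 3 is (3,1).
Column 1 already has 4; hence (4,1) = 1.
Cage g has product 40, so (5,1) = 2.
Column 1 now contains 2, so (2,1) = 3.
The 3 cells of cage e must have product 30, so (2,2) = 2.
2 is placed in column 2; hence (3,2) = 3.
Row 3 now contains 3, which forces (3,3) = 2.
Column 2 now contains 3; hence (5,2) = 4.
The 3 cells of cage f must have product 12; hence (5,3) = 1.
4 is placed in row 5, so (5,4) = 3.
Column 3 now contains 2, leaving (1,3) = 4.
Cage c has product 24, so (1,4) = 2.
Cage f needs product 12, so (4,3) = 3.
3 is placed in column 4, leaving (4,4) = 4.
Completed grid: 5 1 4 2 3 / 3 2 5 1 4 / 4 3 2 5 1 / 1 5 3 4 2 / 2 4 1 3 5.

4 3 2 5 1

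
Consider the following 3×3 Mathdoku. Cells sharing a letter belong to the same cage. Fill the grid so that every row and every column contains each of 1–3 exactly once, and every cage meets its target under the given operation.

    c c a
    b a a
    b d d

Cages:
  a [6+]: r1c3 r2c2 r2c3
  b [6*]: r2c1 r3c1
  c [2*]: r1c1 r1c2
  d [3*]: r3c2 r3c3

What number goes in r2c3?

2

The only place for 3 in row 1 is r1c3.
The two cells of cage d must have product 3; hence r3c2 = 3.
3 is placed in column 3, so r3c3 = 1.
Cage b needs two cells with product 6, leaving r2c1 = 3.
Cage a needs sum 6, so r2c2 = 1.
Column 3 already has 1, which forces r2c3 = 2.
Row 3 already has 3, leaving r3c1 = 2.
Column 1 already has 2, so r1c1 = 1.
1 is placed in column 2, which forces r1c2 = 2.
Completed grid: 1 2 3 / 3 1 2 / 2 3 1.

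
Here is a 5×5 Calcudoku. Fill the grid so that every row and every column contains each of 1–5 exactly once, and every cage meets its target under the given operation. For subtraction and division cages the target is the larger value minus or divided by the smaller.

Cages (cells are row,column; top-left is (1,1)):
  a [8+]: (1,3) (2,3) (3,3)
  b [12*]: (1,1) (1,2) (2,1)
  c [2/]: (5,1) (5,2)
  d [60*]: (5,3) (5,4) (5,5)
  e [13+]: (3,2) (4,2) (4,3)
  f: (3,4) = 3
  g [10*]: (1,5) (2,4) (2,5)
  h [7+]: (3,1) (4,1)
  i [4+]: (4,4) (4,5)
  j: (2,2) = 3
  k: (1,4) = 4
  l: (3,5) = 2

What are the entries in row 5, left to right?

Cage k is a single given cell, so (1,4) = 4.
Cage j is given, leaving (2,2) = 3.
Cage f is given, so (3,4) = 3.
Cage l is given, leaving (3,5) = 2.
Column 2 already has 3, which forces (4,2) = 5.
Row 4 already has 5, leaving (4,3) = 4.
Column 4 already has 3, which forces (4,4) = 1.
Row 4 already has 1; hence (4,5) = 3.
Column 4 already has 3, leaving (5,4) = 5.
5 is placed in row 5, leaving (5,5) = 4.
Cage b needs product 12, leaving (1,1) = 3.
Column 4 now contains 5, leaving (2,4) = 2.
Cage h's pair has sum 7; hence (3,1) = 5.
Column 2 already has 5; hence (3,2) = 4.
5 is placed in row 3; hence (3,3) = 1.
Row 4 now contains 3; hence (4,1) = 2.
2 is placed in column 1, leaving (5,1) = 1.
1 is placed in row 5, leaving (5,2) = 2.
5 is placed in row 5; hence (5,3) = 3.
Column 2 now contains 2, leaving (1,2) = 1.
The 3 cells of cage a must have sum 8; hence (1,3) = 2.
Row 1 now contains 1; hence (1,5) = 5.
2 is placed in row 2; hence (2,1) = 4.
Column 3 now contains 1, leaving (2,3) = 5.
5 is placed in column 5, which forces (2,5) = 1.
Filled in: 3 1 2 4 5 / 4 3 5 2 1 / 5 4 1 3 2 / 2 5 4 1 3 / 1 2 3 5 4.

1 2 3 5 4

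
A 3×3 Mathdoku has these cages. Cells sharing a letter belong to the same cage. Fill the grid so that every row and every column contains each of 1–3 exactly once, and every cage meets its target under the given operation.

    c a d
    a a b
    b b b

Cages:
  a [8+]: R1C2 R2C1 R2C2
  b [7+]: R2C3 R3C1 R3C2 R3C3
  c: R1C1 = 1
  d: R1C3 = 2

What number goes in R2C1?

3

Cage c is given, leaving R1C1 = 1.
Cage a has sum 8, which forces R1C2 = 3.
Cage d is a single given cell; hence R1C3 = 2.
Cage a has sum 8, leaving R2C1 = 3.
The 3 cells of cage a must have sum 8, leaving R2C2 = 2.
Cage b needs sum 7, so R2C3 = 1.
Column 1 already has 3, so R3C1 = 2.
Column 2 now contains 2, which forces R3C2 = 1.
Column 3 now contains 2, so R3C3 = 3.
Filled in: 1 3 2 / 3 2 1 / 2 1 3.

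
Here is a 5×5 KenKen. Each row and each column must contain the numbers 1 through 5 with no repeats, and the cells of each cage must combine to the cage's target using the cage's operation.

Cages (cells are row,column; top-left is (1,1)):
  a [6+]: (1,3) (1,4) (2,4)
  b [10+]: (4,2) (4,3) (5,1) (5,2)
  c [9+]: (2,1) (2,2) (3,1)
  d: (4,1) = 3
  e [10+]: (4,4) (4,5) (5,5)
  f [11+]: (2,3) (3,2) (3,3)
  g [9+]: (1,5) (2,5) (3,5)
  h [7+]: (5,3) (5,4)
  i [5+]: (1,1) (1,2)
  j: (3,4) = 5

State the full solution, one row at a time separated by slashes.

4 1 2 3 5 / 5 2 4 1 3 / 2 4 3 5 1 / 3 5 1 4 2 / 1 3 5 2 4

Cage j is given, leaving (3,4) = 5.
D is a freebie, which forces (4,1) = 3.
In row 1, 5 can only go at (1,5), so (1,5) = 5.
Cage e has sum 10; hence (4,4) = 4.
The 3 cells of cage e must have sum 10; hence (4,5) = 2.
Cage e has sum 10, which forces (5,5) = 4.
The 4 cells of cage b must have sum 10, so (5,1) = 1.
Cage b needs sum 10, so (5,2) = 3.
The two cells of cage h must have sum 7; hence (5,3) = 5.
Cage h's pair has sum 7, which forces (5,4) = 2.
Cage i needs two cells with sum 5, leaving (1,1) = 4.
Cage i needs two cells with sum 5, which forces (1,2) = 1.
Cage a needs sum 6, leaving (1,3) = 2.
1 is placed in row 1, leaving (1,4) = 3.
Cage c has sum 9, so (2,1) = 5.
The 3 cells of cage c must have sum 9, which forces (2,2) = 2.
5 is placed in column 3, leaving (2,3) = 4.
Column 4 already has 3, leaving (2,4) = 1.
Row 2 now contains 1; hence (2,5) = 3.
The 3 cells of cage c must have sum 9, leaving (3,1) = 2.
The 3 cells of cage f must have sum 11, leaving (3,2) = 4.
The 3 cells of cage f must have sum 11, leaving (3,3) = 3.
3 is placed in column 5, leaving (3,5) = 1.
Cage b has sum 10; hence (4,2) = 5.
5 is placed in column 3, which forces (4,3) = 1.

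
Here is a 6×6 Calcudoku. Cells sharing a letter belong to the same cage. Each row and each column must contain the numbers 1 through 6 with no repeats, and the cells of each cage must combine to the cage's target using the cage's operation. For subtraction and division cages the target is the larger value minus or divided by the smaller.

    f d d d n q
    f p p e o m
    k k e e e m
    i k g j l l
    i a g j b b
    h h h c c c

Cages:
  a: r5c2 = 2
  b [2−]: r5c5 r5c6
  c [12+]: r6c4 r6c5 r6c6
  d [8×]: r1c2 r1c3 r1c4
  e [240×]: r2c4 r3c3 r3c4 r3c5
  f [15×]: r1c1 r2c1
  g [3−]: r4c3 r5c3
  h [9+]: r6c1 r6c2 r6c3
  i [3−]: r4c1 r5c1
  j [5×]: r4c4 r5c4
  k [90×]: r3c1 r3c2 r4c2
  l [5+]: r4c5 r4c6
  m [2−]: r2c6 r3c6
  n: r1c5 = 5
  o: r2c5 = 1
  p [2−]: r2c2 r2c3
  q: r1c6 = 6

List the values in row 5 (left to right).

Cage n is given, leaving r1c5 = 5.
Q is a freebie, which forces r1c6 = 6.
Cage o is a single given cell, so r2c5 = 1.
A is a freebie; hence r5c2 = 2.
Row 1 now contains 5, leaving r1c1 = 3.
Cage f's pair has product 15, leaving r2c1 = 5.
Column 1 already has 5, so r3c1 = 6.
The only place for 3 in row 2 is r2c6.
The only place for 2 in row 2 is r2c3.
The 3 cells of cage d must have product 8; hence r1c4 = 2.
Cage p's pair has difference 2, leaving r2c2 = 4.
Row 2 already has 4; hence r2c4 = 6.
4 is placed in column 2, leaving r1c2 = 1.
Cage d has product 8, so r1c3 = 4.
Column 3 now contains 4, leaving r3c3 = 5.
Row 3 already has 5; hence r3c4 = 4.
Cage e needs product 240, which forces r3c5 = 2.
Row 3 already has 5; hence r3c6 = 1.
Column 6 now contains 1, leaving r4c6 = 2.
Row 3 already has 5, so r3c2 = 3.
The 3 cells of cage k must have product 90, so r4c2 = 5.
5 is placed in row 4, so r4c4 = 1.
Cage l needs two cells with sum 5; hence r4c5 = 3.
Column 4 already has 1, so r5c4 = 5.
Column 5 already has 3; hence r5c5 = 6.
Row 5 already has 5, leaving r5c6 = 4.
5 is placed in column 2, which forces r6c2 = 6.
Column 4 now contains 5, which forces r6c4 = 3.
Column 5 already has 6, which forces r6c5 = 4.
4 is placed in column 6, so r6c6 = 5.
1 is placed in row 4, leaving r4c1 = 4.
Row 4 already has 3; hence r4c3 = 6.
Row 5 now contains 4, so r5c1 = 1.
6 is placed in row 5, which forces r5c3 = 3.
Cage h needs sum 9, leaving r6c1 = 2.
Row 6 now contains 3; hence r6c3 = 1.
The full grid is 3 1 4 2 5 6 / 5 4 2 6 1 3 / 6 3 5 4 2 1 / 4 5 6 1 3 2 / 1 2 3 5 6 4 / 2 6 1 3 4 5.

1 2 3 5 6 4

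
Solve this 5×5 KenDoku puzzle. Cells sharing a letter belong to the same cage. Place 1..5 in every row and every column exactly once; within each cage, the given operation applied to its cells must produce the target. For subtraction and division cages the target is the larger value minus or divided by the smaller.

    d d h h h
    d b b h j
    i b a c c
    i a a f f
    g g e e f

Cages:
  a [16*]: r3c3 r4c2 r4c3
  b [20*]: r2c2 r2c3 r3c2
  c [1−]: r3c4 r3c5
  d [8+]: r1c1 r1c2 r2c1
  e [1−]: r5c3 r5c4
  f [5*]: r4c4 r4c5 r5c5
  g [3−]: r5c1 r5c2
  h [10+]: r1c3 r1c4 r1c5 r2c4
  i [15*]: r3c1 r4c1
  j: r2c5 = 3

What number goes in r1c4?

5

Cage j is a single given cell, so r2c5 = 3.
Cage f has product 5, so r4c4 = 1.
The 3 cells of cage f must have product 5, which forces r4c5 = 5.
The 3 cells of cage f must have product 5, which forces r5c5 = 1.
Cage h has sum 10, so r1c3 = 1.
Cage i's pair has product 15, leaving r3c1 = 5.
Cage a has product 16, so r3c3 = 2.
Row 3 already has 5; hence r3c4 = 3.
2 is placed in row 3, leaving r3c5 = 4.
Row 4 already has 5, leaving r4c1 = 3.
Cage a has product 16, which forces r4c2 = 2.
Row 4 already has 1; hence r4c3 = 4.
Column 1 already has 5, leaving r5c1 = 2.
2 is placed in column 2, so r5c2 = 5.
Row 5 already has 5; hence r5c3 = 3.
Row 5 already has 5; hence r5c4 = 4.
2 is placed in column 1; hence r1c1 = 4.
Cage d needs sum 8; hence r1c2 = 3.
3 is placed in column 4, so r1c4 = 5.
Column 5 already has 4, so r1c5 = 2.
Cage d has sum 8, which forces r2c1 = 1.
Cage b has product 20, leaving r2c2 = 4.
4 is placed in column 3, which forces r2c3 = 5.
Column 4 already has 4; hence r2c4 = 2.
Row 3 now contains 4, which forces r3c2 = 1.
Completed grid: 4 3 1 5 2 / 1 4 5 2 3 / 5 1 2 3 4 / 3 2 4 1 5 / 2 5 3 4 1.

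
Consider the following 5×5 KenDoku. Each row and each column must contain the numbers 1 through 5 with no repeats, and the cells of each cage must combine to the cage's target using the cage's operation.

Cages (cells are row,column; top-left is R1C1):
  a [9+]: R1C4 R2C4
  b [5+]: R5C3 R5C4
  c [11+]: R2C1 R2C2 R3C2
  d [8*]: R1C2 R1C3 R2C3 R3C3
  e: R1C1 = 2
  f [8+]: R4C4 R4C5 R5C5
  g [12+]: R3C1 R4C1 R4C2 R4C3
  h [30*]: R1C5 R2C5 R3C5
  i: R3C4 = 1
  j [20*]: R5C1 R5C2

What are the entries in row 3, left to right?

Cage e is given, so R1C1 = 2.
Cage d has product 8, which forces R1C2 = 1.
2 is placed in row 1; hence R1C3 = 4.
4 is placed in row 1; hence R1C4 = 5.
5 is placed in row 1, leaving R1C5 = 3.
5 is placed in column 4, which forces R2C4 = 4.
Cage i is given, leaving R3C4 = 1.
Cage d has product 8, leaving R2C3 = 1.
Row 3 now contains 1, so R3C3 = 2.
Row 3 already has 2, so R3C5 = 5.
2 is placed in column 3, so R5C3 = 3.
Row 5 now contains 3, leaving R5C4 = 2.
5 is placed in column 5; hence R2C5 = 2.
Cage g needs sum 12, which forces R4C1 = 1.
Column 3 now contains 3, which forces R4C3 = 5.
Column 4 now contains 2; hence R4C4 = 3.
Row 4 already has 1, which forces R4C5 = 4.
Column 5 now contains 4; hence R5C5 = 1.
Cage c needs sum 11, so R2C1 = 3.
Row 2 already has 2, so R2C2 = 5.
Cage g needs sum 12, leaving R3C1 = 4.
Cage c needs sum 11, leaving R3C2 = 3.
Row 4 already has 3, so R4C2 = 2.
Column 1 now contains 4, which forces R5C1 = 5.
5 is placed in column 2, so R5C2 = 4.
Filled in: 2 1 4 5 3 / 3 5 1 4 2 / 4 3 2 1 5 / 1 2 5 3 4 / 5 4 3 2 1.

4 3 2 1 5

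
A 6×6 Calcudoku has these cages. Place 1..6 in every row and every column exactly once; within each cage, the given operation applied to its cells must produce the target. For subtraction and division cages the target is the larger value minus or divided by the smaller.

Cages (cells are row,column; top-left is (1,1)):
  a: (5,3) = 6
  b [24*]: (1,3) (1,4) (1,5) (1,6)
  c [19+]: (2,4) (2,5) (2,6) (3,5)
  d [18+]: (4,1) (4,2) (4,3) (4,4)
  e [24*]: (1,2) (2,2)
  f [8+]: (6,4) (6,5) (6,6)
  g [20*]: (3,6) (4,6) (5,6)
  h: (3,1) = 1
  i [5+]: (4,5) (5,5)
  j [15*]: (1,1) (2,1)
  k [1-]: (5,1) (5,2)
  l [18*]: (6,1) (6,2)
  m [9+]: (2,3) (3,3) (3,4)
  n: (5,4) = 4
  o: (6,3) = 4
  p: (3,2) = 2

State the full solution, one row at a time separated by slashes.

5 6 2 1 4 3 / 3 4 1 2 5 6 / 1 2 5 3 6 4 / 4 5 3 6 2 1 / 2 1 6 4 3 5 / 6 3 4 5 1 2

Cage h is a single given cell; hence (3,1) = 1.
Cage p is a single given cell; hence (3,2) = 2.
A is a freebie; hence (5,3) = 6.
Cage n is given, which forces (5,4) = 4.
O is a freebie, so (6,3) = 4.
Cage m has sum 9, leaving (2,3) = 1.
Cage k needs two cells with difference 1; hence (5,1) = 2.
Row 1 needs a 5, and only (1,1) is open for it.
Column 1 now contains 5, leaving (2,1) = 3.
3 is placed in column 1, leaving (6,1) = 6.
Row 6 already has 6, which forces (6,2) = 3.
Column 1 now contains 6, which forces (4,1) = 4.
4 is placed in row 4, leaving (4,5) = 2.
Column 2 now contains 3, leaving (5,2) = 1.
Row 5 already has 1, which forces (5,5) = 3.
Row 5 already has 1, which forces (5,6) = 5.
5 is placed in column 6, leaving (3,6) = 4.
5 is placed in column 6, leaving (4,6) = 1.
Column 6 now contains 1, which forces (6,6) = 2.
Cage b has product 24, so (1,3) = 2.
Cage b needs product 24, so (1,4) = 1.
The 4 cells of cage b must have product 24; hence (1,5) = 4.
2 is placed in column 6; hence (1,6) = 3.
Cage c has sum 19, leaving (2,4) = 2.
Cage c has sum 19; hence (2,5) = 5.
2 is placed in column 6, so (2,6) = 6.
4 is placed in row 3, which forces (3,5) = 6.
Column 4 already has 1, so (6,4) = 5.
Column 5 now contains 5, so (6,5) = 1.
Row 1 now contains 4; hence (1,2) = 6.
Row 2 already has 6, leaving (2,2) = 4.
Cage m needs sum 9, which forces (3,3) = 5.
5 is placed in column 4, leaving (3,4) = 3.
6 is placed in column 2, so (4,2) = 5.
5 is placed in column 3, which forces (4,3) = 3.
Column 4 already has 3, so (4,4) = 6.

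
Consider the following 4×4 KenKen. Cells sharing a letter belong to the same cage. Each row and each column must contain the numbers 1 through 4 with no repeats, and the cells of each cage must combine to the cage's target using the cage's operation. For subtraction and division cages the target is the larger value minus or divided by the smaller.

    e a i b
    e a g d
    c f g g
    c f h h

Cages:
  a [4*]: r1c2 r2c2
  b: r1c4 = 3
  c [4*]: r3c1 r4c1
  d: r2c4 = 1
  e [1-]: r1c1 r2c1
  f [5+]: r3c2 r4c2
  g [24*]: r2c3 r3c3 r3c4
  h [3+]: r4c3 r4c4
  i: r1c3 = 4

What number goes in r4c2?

Cage i is given, so r1c3 = 4.
Cage b is given, leaving r1c4 = 3.
Cage d is a single given cell, so r2c4 = 1.
Column 4 now contains 1, so r4c4 = 2.
4 is placed in row 1, which forces r1c2 = 1.
Row 2 now contains 1; hence r2c2 = 4.
4 is placed in column 2, so r3c2 = 2.
Row 3 already has 2, leaving r3c3 = 3.
Column 4 now contains 2, so r3c4 = 4.
4 is placed in column 2, leaving r4c2 = 3.
2 is placed in row 4, leaving r4c3 = 1.
Row 1 already has 1; hence r1c1 = 2.
The two cells of cage e must have difference 1, which forces r2c1 = 3.
3 is placed in column 3, which forces r2c3 = 2.
Row 3 already has 4, which forces r3c1 = 1.
1 is placed in row 4, leaving r4c1 = 4.
The full grid is 2 1 4 3 / 3 4 2 1 / 1 2 3 4 / 4 3 1 2.

3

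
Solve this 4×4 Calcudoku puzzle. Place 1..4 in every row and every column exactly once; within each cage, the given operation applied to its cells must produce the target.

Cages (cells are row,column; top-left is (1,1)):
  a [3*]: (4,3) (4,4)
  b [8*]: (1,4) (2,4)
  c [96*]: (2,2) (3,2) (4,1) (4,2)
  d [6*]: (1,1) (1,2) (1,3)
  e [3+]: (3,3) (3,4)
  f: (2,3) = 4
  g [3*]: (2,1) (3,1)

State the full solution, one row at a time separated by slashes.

2 1 3 4 / 1 3 4 2 / 3 4 2 1 / 4 2 1 3

Cage f is given, which forces (2,3) = 4.
Row 2 already has 4; hence (2,4) = 2.
Column 4 already has 2, which forces (3,4) = 1.
The 4 cells of cage c must have product 96; hence (4,1) = 4.
Column 4 now contains 1, so (4,4) = 3.
Column 4 already has 2, leaving (1,4) = 4.
Cage g's pair has product 3, which forces (2,1) = 1.
Row 2 already has 2, leaving (2,2) = 3.
1 is placed in row 3, which forces (3,1) = 3.
Cage c needs product 96, so (3,2) = 4.
1 is placed in row 3, leaving (3,3) = 2.
Row 4 already has 3, which forces (4,2) = 2.
Row 4 already has 3; hence (4,3) = 1.
Column 1 already has 3, which forces (1,1) = 2.
Column 2 already has 2, which forces (1,2) = 1.
1 is placed in column 3, so (1,3) = 3.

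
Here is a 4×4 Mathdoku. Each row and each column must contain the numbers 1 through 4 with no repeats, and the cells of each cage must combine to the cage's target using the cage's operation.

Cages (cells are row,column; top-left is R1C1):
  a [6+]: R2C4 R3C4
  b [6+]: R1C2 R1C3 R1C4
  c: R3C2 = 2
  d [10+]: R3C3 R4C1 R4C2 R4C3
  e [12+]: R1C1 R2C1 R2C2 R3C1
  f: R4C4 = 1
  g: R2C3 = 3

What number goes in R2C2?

4

Cage g is given, which forces R2C3 = 3.
Cage c is given, which forces R3C2 = 2.
Row 3 now contains 2; hence R3C4 = 4.
F is a freebie, leaving R4C4 = 1.
The 4 cells of cage e must have sum 12, leaving R1C1 = 4.
The 4 cells of cage e must have sum 12, so R2C1 = 1.
Row 2 already has 3, so R2C2 = 4.
4 is placed in column 4, so R2C4 = 2.
The 4 cells of cage e must have sum 12; hence R3C1 = 3.
4 is placed in row 3, which forces R3C3 = 1.
Column 1 already has 3, so R4C1 = 2.
4 is placed in column 2, leaving R4C2 = 3.
Row 4 already has 2, which forces R4C3 = 4.
Column 2 now contains 3; hence R1C2 = 1.
Column 3 already has 1, leaving R1C3 = 2.
Column 4 already has 2, leaving R1C4 = 3.
The full grid is 4 1 2 3 / 1 4 3 2 / 3 2 1 4 / 2 3 4 1.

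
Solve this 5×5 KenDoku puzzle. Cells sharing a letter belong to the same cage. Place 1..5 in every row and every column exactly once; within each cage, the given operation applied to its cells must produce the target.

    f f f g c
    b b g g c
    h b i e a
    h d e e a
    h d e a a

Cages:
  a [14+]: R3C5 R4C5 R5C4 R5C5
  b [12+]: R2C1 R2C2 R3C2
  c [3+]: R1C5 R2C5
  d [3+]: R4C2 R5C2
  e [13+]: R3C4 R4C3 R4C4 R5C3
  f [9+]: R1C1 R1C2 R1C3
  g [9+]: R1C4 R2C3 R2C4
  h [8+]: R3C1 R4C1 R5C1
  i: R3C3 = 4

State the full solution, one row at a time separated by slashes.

Cage i is given, which forces R3C3 = 4.
Cage a has sum 14, leaving R5C4 = 2.
The two cells of cage d must have sum 3, which forces R4C2 = 2.
Row 5 already has 2, leaving R5C2 = 1.
Cage e needs sum 13, which forces R4C4 = 4.
The 4 cells of cage a must have sum 14, so R5C5 = 4.
Cage h needs sum 8; hence R3C1 = 2.
The 3 cells of cage h must have sum 8, which forces R4C1 = 1.
Row 5 already has 4, leaving R5C1 = 5.
Row 5 now contains 5; hence R5C3 = 3.
Cage e has sum 13, so R3C4 = 1.
Column 3 now contains 3, which forces R4C3 = 5.
5 is placed in row 4, which forces R4C5 = 3.
Column 3 now contains 5, leaving R2C3 = 1.
1 is placed in row 2, so R2C5 = 2.
Column 5 already has 3; hence R3C5 = 5.
Column 3 now contains 1, leaving R1C3 = 2.
2 is placed in column 5, which forces R1C5 = 1.
The 3 cells of cage b must have sum 12; hence R2C1 = 4.
Cage b has sum 12, so R2C2 = 5.
5 is placed in row 2, so R2C4 = 3.
Row 3 now contains 5, leaving R3C2 = 3.
4 is placed in column 1, which forces R1C1 = 3.
3 is placed in column 2, leaving R1C2 = 4.
Column 4 now contains 3, which forces R1C4 = 5.

3 4 2 5 1 / 4 5 1 3 2 / 2 3 4 1 5 / 1 2 5 4 3 / 5 1 3 2 4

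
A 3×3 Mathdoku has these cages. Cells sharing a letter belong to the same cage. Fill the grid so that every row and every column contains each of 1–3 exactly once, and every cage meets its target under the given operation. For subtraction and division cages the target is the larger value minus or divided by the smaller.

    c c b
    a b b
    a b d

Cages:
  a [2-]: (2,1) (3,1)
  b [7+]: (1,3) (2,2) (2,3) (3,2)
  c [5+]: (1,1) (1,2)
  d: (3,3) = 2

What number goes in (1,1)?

D is a freebie, which forces (3,3) = 2.
The 4 cells of cage b must have sum 7, so (2,2) = 2.
Cage b has sum 7, which forces (3,2) = 1.
Cage c needs two cells with sum 5, so (1,1) = 2.
2 is placed in column 2, so (1,2) = 3.
3 is placed in row 1, which forces (1,3) = 1.
Cage a needs two cells with difference 2, which forces (2,1) = 1.
Column 3 now contains 1, which forces (2,3) = 3.
Row 3 already has 1, leaving (3,1) = 3.
Filled in: 2 3 1 / 1 2 3 / 3 1 2.

2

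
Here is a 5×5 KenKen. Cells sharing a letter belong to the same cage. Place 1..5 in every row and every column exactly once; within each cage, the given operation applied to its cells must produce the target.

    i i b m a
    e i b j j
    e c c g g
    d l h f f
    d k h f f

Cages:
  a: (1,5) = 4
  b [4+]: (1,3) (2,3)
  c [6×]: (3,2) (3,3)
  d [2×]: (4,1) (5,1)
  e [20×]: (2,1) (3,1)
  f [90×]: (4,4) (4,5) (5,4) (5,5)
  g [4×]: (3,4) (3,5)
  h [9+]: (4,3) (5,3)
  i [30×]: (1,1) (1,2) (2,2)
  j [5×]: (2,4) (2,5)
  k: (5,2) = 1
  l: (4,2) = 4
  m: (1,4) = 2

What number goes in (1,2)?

Cage m is given, so (1,4) = 2.
Cage a is given, leaving (1,5) = 4.
Column 5 now contains 4, leaving (3,5) = 1.
L is a freebie, which forces (4,2) = 4.
Row 4 already has 4, leaving (4,3) = 5.
5 is placed in row 4, leaving (4,4) = 3.
3 is placed in row 4, so (4,5) = 2.
K is a freebie, which forces (5,2) = 1.
Column 3 now contains 5, which forces (5,3) = 4.
3 is placed in column 4, leaving (5,4) = 5.
Row 5 already has 5; hence (5,5) = 3.
Cage i has product 30; hence (2,2) = 2.
Column 4 now contains 5, so (2,4) = 1.
Column 5 already has 1, leaving (2,5) = 5.
Column 2 already has 2, which forces (3,2) = 3.
Row 3 already has 3, which forces (3,3) = 2.
1 is placed in row 3, so (3,4) = 4.
Row 4 now contains 2; hence (4,1) = 1.
Row 5 already has 1, which forces (5,1) = 2.
Cage i needs product 30, which forces (1,1) = 3.
Column 2 already has 3, so (1,2) = 5.
The two cells of cage b must have sum 4, which forces (1,3) = 1.
Row 2 already has 5, leaving (2,1) = 4.
Row 2 already has 1; hence (2,3) = 3.
4 is placed in row 3, leaving (3,1) = 5.
Filled in: 3 5 1 2 4 / 4 2 3 1 5 / 5 3 2 4 1 / 1 4 5 3 2 / 2 1 4 5 3.

5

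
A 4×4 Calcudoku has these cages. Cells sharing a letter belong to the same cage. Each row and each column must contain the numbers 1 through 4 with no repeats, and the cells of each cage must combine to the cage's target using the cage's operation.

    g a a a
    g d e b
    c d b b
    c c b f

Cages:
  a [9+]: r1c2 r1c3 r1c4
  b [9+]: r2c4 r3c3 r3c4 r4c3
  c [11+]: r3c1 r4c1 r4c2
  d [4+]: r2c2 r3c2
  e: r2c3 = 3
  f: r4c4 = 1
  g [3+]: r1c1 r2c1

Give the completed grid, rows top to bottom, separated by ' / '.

E is a freebie, which forces r2c3 = 3.
Cage c has sum 11; hence r3c1 = 4.
Cage c needs sum 11, which forces r4c1 = 3.
The 3 cells of cage c must have sum 11, leaving r4c2 = 4.
F is a freebie; hence r4c4 = 1.
Row 2 already has 3, so r2c2 = 1.
The 4 cells of cage b must have sum 9; hence r2c4 = 4.
Cage d needs two cells with sum 4, so r3c2 = 3.
Cage b needs sum 9, leaving r3c3 = 1.
Cage b needs sum 9; hence r3c4 = 2.
Row 4 already has 1; hence r4c3 = 2.
Cage g needs two cells with sum 3, so r1c1 = 1.
3 is placed in column 2, which forces r1c2 = 2.
Column 3 now contains 2, leaving r1c3 = 4.
Column 4 already has 2, which forces r1c4 = 3.
Row 2 now contains 1, leaving r2c1 = 2.

1 2 4 3 / 2 1 3 4 / 4 3 1 2 / 3 4 2 1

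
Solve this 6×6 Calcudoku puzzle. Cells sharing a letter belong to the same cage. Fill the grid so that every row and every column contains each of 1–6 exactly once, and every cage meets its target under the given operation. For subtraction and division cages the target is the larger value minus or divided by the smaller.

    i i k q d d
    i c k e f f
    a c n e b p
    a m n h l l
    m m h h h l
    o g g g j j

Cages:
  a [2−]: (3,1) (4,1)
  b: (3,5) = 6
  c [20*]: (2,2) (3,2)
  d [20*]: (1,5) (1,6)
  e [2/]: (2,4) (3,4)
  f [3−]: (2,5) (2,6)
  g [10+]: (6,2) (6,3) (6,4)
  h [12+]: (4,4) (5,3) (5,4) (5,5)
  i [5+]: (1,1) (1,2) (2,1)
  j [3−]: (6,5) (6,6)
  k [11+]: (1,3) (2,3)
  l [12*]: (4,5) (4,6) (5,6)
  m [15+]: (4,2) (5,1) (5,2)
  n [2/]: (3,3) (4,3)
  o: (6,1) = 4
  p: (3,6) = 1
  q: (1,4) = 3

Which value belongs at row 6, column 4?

Cage q is given, leaving (1,4) = 3.
Cage b is given, leaving (3,5) = 6.
P is a freebie, leaving (3,6) = 1.
O is a freebie; hence (6,1) = 4.
Row 1 already has 3; hence (1,1) = 1.
Cage i needs sum 5, which forces (1,2) = 2.
Cage i has sum 5; hence (2,1) = 2.
The two cells of cage e must have quotient 2, which forces (3,4) = 2.
Row 1 needs a 6, and only (1,3) is open for it.
6 is placed in column 3, so (2,3) = 5.
Cage n's pair has quotient 2; hence (3,3) = 4.
6 is placed in column 3, which forces (4,3) = 2.
Row 4 now contains 2, leaving (4,5) = 1.
5 is placed in row 2; hence (2,2) = 4.
Row 2 now contains 4, which forces (2,4) = 1.
1 is placed in column 5, so (2,5) = 3.
Cage f needs two cells with difference 3, so (2,6) = 6.
4 is placed in row 3; hence (3,2) = 5.
Column 2 already has 5, leaving (4,2) = 6.
Column 2 already has 6, leaving (5,2) = 3.
Row 5 now contains 3, which forces (5,3) = 1.
Column 2 already has 3, which forces (6,2) = 1.
1 is placed in column 3, leaving (6,3) = 3.
1 is placed in column 4, leaving (6,4) = 6.
5 is placed in row 3, so (3,1) = 3.
The two cells of cage a must have difference 2, so (4,1) = 5.
Row 4 already has 5, so (4,4) = 4.
Cage l has product 12, leaving (4,6) = 3.
Cage m has sum 15, leaving (5,1) = 6.
4 is placed in column 4; hence (5,4) = 5.
Cage h needs sum 12, leaving (5,5) = 2.
Cage l needs product 12; hence (5,6) = 4.
2 is placed in column 5, so (6,5) = 5.
Row 6 already has 5; hence (6,6) = 2.
Column 5 now contains 5, which forces (1,5) = 4.
Column 6 now contains 4; hence (1,6) = 5.
The full grid is 1 2 6 3 4 5 / 2 4 5 1 3 6 / 3 5 4 2 6 1 / 5 6 2 4 1 3 / 6 3 1 5 2 4 / 4 1 3 6 5 2.

6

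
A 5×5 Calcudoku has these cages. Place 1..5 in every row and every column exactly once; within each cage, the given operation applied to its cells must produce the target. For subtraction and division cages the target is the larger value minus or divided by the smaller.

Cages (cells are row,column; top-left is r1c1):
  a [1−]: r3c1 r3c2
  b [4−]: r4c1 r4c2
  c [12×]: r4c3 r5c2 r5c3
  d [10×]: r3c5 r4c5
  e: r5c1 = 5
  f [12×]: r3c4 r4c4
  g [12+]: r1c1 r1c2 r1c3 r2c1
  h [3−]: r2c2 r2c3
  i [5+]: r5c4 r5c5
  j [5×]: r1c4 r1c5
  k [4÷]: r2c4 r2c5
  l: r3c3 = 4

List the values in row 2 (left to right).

Cage l is given, which forces r3c3 = 4.
Row 3 already has 4, leaving r3c4 = 3.
Column 4 now contains 3, so r4c4 = 4.
Cage e is given, so r5c1 = 5.
Column 4 now contains 4, leaving r2c4 = 1.
Cage k needs two cells with quotient 4, so r2c5 = 4.
5 is placed in column 1, so r4c1 = 1.
Cage b's pair has difference 4; hence r4c2 = 5.
Row 4 already has 5, leaving r4c5 = 2.
Column 4 now contains 1; hence r5c4 = 2.
Column 5 now contains 4, which forces r5c5 = 3.
Column 4 now contains 1, so r1c4 = 5.
Cage j's pair has product 5; hence r1c5 = 1.
Column 2 now contains 5, so r2c2 = 2.
Cage h needs two cells with difference 3, so r2c3 = 5.
1 is placed in column 1; hence r3c1 = 2.
Cage a's pair has difference 1, so r3c2 = 1.
2 is placed in column 5, leaving r3c5 = 5.
Row 4 already has 2, so r4c3 = 3.
Row 5 now contains 2; hence r5c2 = 4.
Row 5 now contains 3, so r5c3 = 1.
Cage g has sum 12, leaving r1c1 = 4.
Column 2 already has 4, leaving r1c2 = 3.
Column 3 now contains 3; hence r1c3 = 2.
Row 2 now contains 2, leaving r2c1 = 3.
The full grid is 4 3 2 5 1 / 3 2 5 1 4 / 2 1 4 3 5 / 1 5 3 4 2 / 5 4 1 2 3.

3 2 5 1 4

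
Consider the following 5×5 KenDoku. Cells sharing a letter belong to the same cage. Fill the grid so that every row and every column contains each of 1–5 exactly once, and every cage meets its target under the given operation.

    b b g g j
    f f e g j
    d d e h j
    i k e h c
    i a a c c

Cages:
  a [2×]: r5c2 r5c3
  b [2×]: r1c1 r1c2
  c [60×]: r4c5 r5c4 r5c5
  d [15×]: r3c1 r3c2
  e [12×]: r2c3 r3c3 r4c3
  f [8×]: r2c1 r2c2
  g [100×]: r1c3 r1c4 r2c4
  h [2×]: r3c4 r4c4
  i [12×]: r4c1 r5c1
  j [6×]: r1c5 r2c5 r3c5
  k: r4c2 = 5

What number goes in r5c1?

4

Cage g needs product 100; hence r1c3 = 5.
The 3 cells of cage g must have product 100, which forces r1c4 = 4.
Cage g has product 100, so r2c4 = 5.
Cage k is a single given cell, which forces r4c2 = 5.
Column 4 now contains 5; hence r5c4 = 3.
Cage d needs two cells with product 15, so r3c1 = 5.
Column 2 now contains 5, which forces r3c2 = 3.
The two cells of cage i must have product 12, so r4c1 = 3.
Cage c needs product 60, leaving r4c5 = 4.
Row 5 now contains 3, leaving r5c1 = 4.
Cage c needs product 60; hence r5c5 = 5.
Column 1 already has 4; hence r2c1 = 2.
Cage f's pair has product 8; hence r2c2 = 4.
Cage e has product 12, which forces r2c3 = 3.
3 is placed in row 2; hence r2c5 = 1.
Cage e has product 12, which forces r3c3 = 4.
Column 5 now contains 1, leaving r3c5 = 2.
4 is placed in row 4, leaving r4c3 = 1.
Row 4 now contains 1, so r4c4 = 2.
1 is placed in column 3, which forces r5c3 = 2.
Column 1 now contains 2, so r1c1 = 1.
Cage b needs two cells with product 2, leaving r1c2 = 2.
Column 5 already has 2; hence r1c5 = 3.
2 is placed in row 3, so r3c4 = 1.
2 is placed in row 5, so r5c2 = 1.
Filled in: 1 2 5 4 3 / 2 4 3 5 1 / 5 3 4 1 2 / 3 5 1 2 4 / 4 1 2 3 5.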